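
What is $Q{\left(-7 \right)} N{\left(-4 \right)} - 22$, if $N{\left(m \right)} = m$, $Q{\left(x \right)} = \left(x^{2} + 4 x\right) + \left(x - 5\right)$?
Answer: $-58$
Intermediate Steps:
$Q{\left(x \right)} = -5 + x^{2} + 5 x$ ($Q{\left(x \right)} = \left(x^{2} + 4 x\right) + \left(x - 5\right) = \left(x^{2} + 4 x\right) + \left(-5 + x\right) = -5 + x^{2} + 5 x$)
$Q{\left(-7 \right)} N{\left(-4 \right)} - 22 = \left(-5 + \left(-7\right)^{2} + 5 \left(-7\right)\right) \left(-4\right) - 22 = \left(-5 + 49 - 35\right) \left(-4\right) - 22 = 9 \left(-4\right) - 22 = -36 - 22 = -58$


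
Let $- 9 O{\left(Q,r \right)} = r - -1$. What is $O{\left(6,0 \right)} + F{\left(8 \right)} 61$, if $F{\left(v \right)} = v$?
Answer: $\frac{4391}{9} \approx 487.89$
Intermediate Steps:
$O{\left(Q,r \right)} = - \frac{1}{9} - \frac{r}{9}$ ($O{\left(Q,r \right)} = - \frac{r - -1}{9} = - \frac{r + 1}{9} = - \frac{1 + r}{9} = - \frac{1}{9} - \frac{r}{9}$)
$O{\left(6,0 \right)} + F{\left(8 \right)} 61 = \left(- \frac{1}{9} - 0\right) + 8 \cdot 61 = \left(- \frac{1}{9} + 0\right) + 488 = - \frac{1}{9} + 488 = \frac{4391}{9}$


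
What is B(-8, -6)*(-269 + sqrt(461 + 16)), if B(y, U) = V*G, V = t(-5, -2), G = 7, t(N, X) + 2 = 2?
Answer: 0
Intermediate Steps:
t(N, X) = 0 (t(N, X) = -2 + 2 = 0)
V = 0
B(y, U) = 0 (B(y, U) = 0*7 = 0)
B(-8, -6)*(-269 + sqrt(461 + 16)) = 0*(-269 + sqrt(461 + 16)) = 0*(-269 + sqrt(477)) = 0*(-269 + 3*sqrt(53)) = 0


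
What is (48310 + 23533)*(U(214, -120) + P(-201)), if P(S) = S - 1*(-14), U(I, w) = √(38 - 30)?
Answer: -13434641 + 143686*√2 ≈ -1.3231e+7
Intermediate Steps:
U(I, w) = 2*√2 (U(I, w) = √8 = 2*√2)
P(S) = 14 + S (P(S) = S + 14 = 14 + S)
(48310 + 23533)*(U(214, -120) + P(-201)) = (48310 + 23533)*(2*√2 + (14 - 201)) = 71843*(2*√2 - 187) = 71843*(-187 + 2*√2) = -13434641 + 143686*√2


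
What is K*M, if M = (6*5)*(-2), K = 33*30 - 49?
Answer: -56460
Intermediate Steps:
K = 941 (K = 990 - 49 = 941)
M = -60 (M = 30*(-2) = -60)
K*M = 941*(-60) = -56460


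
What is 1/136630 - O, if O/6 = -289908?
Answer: 237660780241/136630 ≈ 1.7394e+6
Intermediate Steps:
O = -1739448 (O = 6*(-289908) = -1739448)
1/136630 - O = 1/136630 - 1*(-1739448) = 1/136630 + 1739448 = 237660780241/136630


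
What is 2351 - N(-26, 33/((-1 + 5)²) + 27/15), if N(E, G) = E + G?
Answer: 189851/80 ≈ 2373.1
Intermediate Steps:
2351 - N(-26, 33/((-1 + 5)²) + 27/15) = 2351 - (-26 + (33/((-1 + 5)²) + 27/15)) = 2351 - (-26 + (33/(4²) + 27*(1/15))) = 2351 - (-26 + (33/16 + 9/5)) = 2351 - (-26 + 309/80) = 2351 - 1*(-1771/80) = 2351 + 1771/80 = 189851/80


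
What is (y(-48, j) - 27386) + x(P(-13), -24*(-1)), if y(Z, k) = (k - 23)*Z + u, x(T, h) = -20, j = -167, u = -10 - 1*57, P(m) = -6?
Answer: -18353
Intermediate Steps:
u = -67 (u = -10 - 57 = -67)
y(Z, k) = -67 + Z*(-23 + k) (y(Z, k) = (k - 23)*Z - 67 = (-23 + k)*Z - 67 = Z*(-23 + k) - 67 = -67 + Z*(-23 + k))
(y(-48, j) - 27386) + x(P(-13), -24*(-1)) = ((-67 - 23*(-48) - 48*(-167)) - 27386) - 20 = ((-67 + 1104 + 8016) - 27386) - 20 = (9053 - 27386) - 20 = -18333 - 20 = -18353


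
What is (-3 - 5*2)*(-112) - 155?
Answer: 1301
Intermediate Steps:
(-3 - 5*2)*(-112) - 155 = (-3 - 10)*(-112) - 155 = -13*(-112) - 155 = 1456 - 155 = 1301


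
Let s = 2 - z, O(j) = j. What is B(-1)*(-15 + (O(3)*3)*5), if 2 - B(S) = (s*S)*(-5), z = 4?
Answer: 360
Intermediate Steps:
s = -2 (s = 2 - 1*4 = 2 - 4 = -2)
B(S) = 2 - 10*S (B(S) = 2 - (-2*S)*(-5) = 2 - 10*S)
B(-1)*(-15 + (O(3)*3)*5) = (2 - 10*(-1))*(-15 + (3*3)*5) = (2 + 10)*(-15 + 9*5) = 12*(-15 + 45) = 12*30 = 360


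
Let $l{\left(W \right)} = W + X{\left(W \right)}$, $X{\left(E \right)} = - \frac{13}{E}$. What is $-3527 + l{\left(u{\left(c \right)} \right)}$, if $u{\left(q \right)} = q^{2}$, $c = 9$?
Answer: $- \frac{279139}{81} \approx -3446.2$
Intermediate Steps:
$l{\left(W \right)} = W - \frac{13}{W}$
$-3527 + l{\left(u{\left(c \right)} \right)} = -3527 + \left(9^{2} - \frac{13}{9^{2}}\right) = -3527 + \left(81 - \frac{13}{81}\right) = -3527 + \frac{6548}{81} = - \frac{279139}{81}$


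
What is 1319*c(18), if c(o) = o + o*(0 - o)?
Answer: -403614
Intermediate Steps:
c(o) = o - o**2 (c(o) = o + o*(-o) = o - o**2)
1319*c(18) = 1319*(18*(1 - 1*18)) = 1319*(18*(1 - 18)) = 1319*(18*(-17)) = 1319*(-306) = -403614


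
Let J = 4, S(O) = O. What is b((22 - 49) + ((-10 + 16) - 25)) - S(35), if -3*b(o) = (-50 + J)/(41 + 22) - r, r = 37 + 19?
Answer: -3041/189 ≈ -16.090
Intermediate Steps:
r = 56
b(o) = 3574/189 (b(o) = -((-50 + 4)/(41 + 22) - 1*56)/3 = -(-46/63 - 56)/3 = -⅓*(-3574/63) = 3574/189)
b((22 - 49) + ((-10 + 16) - 25)) - S(35) = 3574/189 - 1*35 = 3574/189 - 35 = -3041/189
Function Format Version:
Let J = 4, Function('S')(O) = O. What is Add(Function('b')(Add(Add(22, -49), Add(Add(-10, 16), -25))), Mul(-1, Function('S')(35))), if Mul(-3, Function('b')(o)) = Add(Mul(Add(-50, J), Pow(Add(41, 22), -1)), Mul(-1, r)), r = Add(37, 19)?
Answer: Rational(-3041, 189) ≈ -16.090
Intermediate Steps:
r = 56
Function('b')(o) = Rational(3574, 189) (Function('b')(o) = Mul(Rational(-1, 3), Add(Mul(Add(-50, 4), Pow(Add(41, 22), -1)), Mul(-1, 56))) = Mul(Rational(-1, 3), Add(Mul(-46, Pow(63, -1)), -56)) = Mul(Rational(-1, 3), Add(Mul(-46, Rational(1, 63)), -56)) = Mul(Rational(-1, 3), Add(Rational(-46, 63), -56)) = Mul(Rational(-1, 3), Rational(-3574, 63)) = Rational(3574, 189))
Add(Function('b')(Add(Add(22, -49), Add(Add(-10, 16), -25))), Mul(-1, Function('S')(35))) = Add(Rational(3574, 189), Mul(-1, 35)) = Add(Rational(3574, 189), -35) = Rational(-3041, 189)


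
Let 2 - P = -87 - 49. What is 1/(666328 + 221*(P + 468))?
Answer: 1/800254 ≈ 1.2496e-6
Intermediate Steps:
P = 138 (P = 2 - (-87 - 49) = 2 - 1*(-136) = 2 + 136 = 138)
1/(666328 + 221*(P + 468)) = 1/(666328 + 221*(138 + 468)) = 1/(666328 + 221*606) = 1/(666328 + 133926) = 1/800254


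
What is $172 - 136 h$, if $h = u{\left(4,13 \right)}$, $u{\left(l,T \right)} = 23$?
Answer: $-2956$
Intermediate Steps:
$h = 23$
$172 - 136 h = 172 - 3128 = -2956$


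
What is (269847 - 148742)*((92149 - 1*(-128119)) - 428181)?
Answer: -25179303865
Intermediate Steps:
(269847 - 148742)*((92149 - 1*(-128119)) - 428181) = 121105*((92149 + 128119) - 428181) = 121105*(220268 - 428181) = 121105*(-207913) = -25179303865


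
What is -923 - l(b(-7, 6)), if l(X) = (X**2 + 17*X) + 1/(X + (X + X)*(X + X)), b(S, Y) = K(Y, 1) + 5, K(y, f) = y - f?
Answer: -489131/410 ≈ -1193.0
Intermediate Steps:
b(S, Y) = 4 + Y (b(S, Y) = (Y - 1*1) + 5 = (Y - 1) + 5 = (-1 + Y) + 5 = 4 + Y)
l(X) = X**2 + 1/(X + 4*X**2) + 17*X (l(X) = (X**2 + 17*X) + 1/(X + (2*X)*(2*X)) = (X**2 + 17*X) + 1/(X + 4*X**2) = X**2 + 1/(X + 4*X**2) + 17*X)
-923 - l(b(-7, 6)) = -923 - (1 + 4*(4 + 6)**4 + 17*(4 + 6)**2 + 69*(4 + 6)**3)/((4 + 6)*(1 + 4*(4 + 6))) = -923 - (1 + 4*10**4 + 17*10**2 + 69*10**3)/(10*(1 + 4*10)) = -923 - (1 + 4*10000 + 17*100 + 69*1000)/(10*(1 + 40)) = -923 - (1 + 40000 + 1700 + 69000)/(10*41) = -923 - 110701/(10*41) = -923 - 1*110701/410 = -923 - 110701/410 = -489131/410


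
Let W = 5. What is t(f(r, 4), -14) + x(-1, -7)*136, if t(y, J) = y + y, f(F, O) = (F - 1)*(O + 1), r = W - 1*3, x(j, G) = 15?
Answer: 2050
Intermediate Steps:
r = 2 (r = 5 - 1*3 = 5 - 3 = 2)
f(F, O) = (1 + O)*(-1 + F) (f(F, O) = (-1 + F)*(1 + O) = (1 + O)*(-1 + F))
t(y, J) = 2*y
t(f(r, 4), -14) + x(-1, -7)*136 = 2*(-1 + 2 - 1*4 + 2*4) + 15*136 = 2*(-1 + 2 - 4 + 8) + 2040 = 2*5 + 2040 = 10 + 2040 = 2050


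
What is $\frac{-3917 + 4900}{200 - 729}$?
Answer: $- \frac{983}{529} \approx -1.8582$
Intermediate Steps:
$\frac{-3917 + 4900}{200 - 729} = \frac{983}{-529} = 983 \left(- \frac{1}{529}\right) = - \frac{983}{529}$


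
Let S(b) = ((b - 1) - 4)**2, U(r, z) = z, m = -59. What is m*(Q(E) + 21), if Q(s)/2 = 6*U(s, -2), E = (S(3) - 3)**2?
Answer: 177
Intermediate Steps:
S(b) = (-5 + b)**2 (S(b) = ((-1 + b) - 4)**2 = (-5 + b)**2)
E = 1 (E = ((-5 + 3)**2 - 3)**2 = ((-2)**2 - 3)**2 = (4 - 3)**2 = 1**2 = 1)
Q(s) = -24 (Q(s) = 2*(6*(-2)) = 2*(-12) = -24)
m*(Q(E) + 21) = -59*(-24 + 21) = -59*(-3) = 177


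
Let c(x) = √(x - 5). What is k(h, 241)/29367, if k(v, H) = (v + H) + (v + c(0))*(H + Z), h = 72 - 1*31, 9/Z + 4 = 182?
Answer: 1809383/5227326 + 42907*I*√5/5227326 ≈ 0.34614 + 0.018354*I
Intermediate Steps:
c(x) = √(-5 + x)
Z = 9/178 (Z = 9/(-4 + 182) = 9/178 ≈ 0.050562)
h = 41 (h = 72 - 31 = 41)
k(v, H) = H + v + (9/178 + H)*(v + I*√5) (k(v, H) = (v + H) + (v + √(-5 + 0))*(H + 9/178) = (H + v) + (v + √(-5))*(9/178 + H) = (H + v) + (v + I*√5)*(9/178 + H) = (H + v) + (9/178 + H)*(v + I*√5) = H + v + (9/178 + H)*(v + I*√5))
k(h, 241)/29367 = (241 + (187/178)*41 + 241*41 + 9*I*√5/178 + I*241*√5)/29367 = (241 + 7667/178 + 9881 + 9*I*√5/178 + 241*I*√5)*(1/29367) = (1809383/178 + 42907*I*√5/178)*(1/29367) = 1809383/5227326 + 42907*I*√5/5227326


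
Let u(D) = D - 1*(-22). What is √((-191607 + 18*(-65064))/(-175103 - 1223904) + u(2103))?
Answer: √4161000254734438/1399007 ≈ 46.108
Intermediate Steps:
u(D) = 22 + D (u(D) = D + 22 = 22 + D)
√((-191607 + 18*(-65064))/(-175103 - 1223904) + u(2103)) = √((-191607 + 18*(-65064))/(-175103 - 1223904) + (22 + 2103)) = √((-191607 - 1171152)/(-1399007) + 2125) = √(-1362759*(-1/1399007) + 2125) = √(1362759/1399007 + 2125) = √(2974252634/1399007) = √4161000254734438/1399007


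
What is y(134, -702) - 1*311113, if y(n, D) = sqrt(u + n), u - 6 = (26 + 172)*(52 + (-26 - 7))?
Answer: -311113 + sqrt(3902) ≈ -3.1105e+5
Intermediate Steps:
u = 3768 (u = 6 + (26 + 172)*(52 + (-26 - 7)) = 6 + 198*(52 - 33) = 6 + 198*19 = 6 + 3762 = 3768)
y(n, D) = sqrt(3768 + n)
y(134, -702) - 1*311113 = sqrt(3768 + 134) - 1*311113 = sqrt(3902) - 311113 = -311113 + sqrt(3902)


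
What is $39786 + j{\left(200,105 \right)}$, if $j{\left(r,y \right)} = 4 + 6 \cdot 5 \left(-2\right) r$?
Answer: $27790$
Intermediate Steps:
$j{\left(r,y \right)} = 4 - 60 r$ ($j{\left(r,y \right)} = 4 + 30 \left(-2\right) r = 4 - 60 r$)
$39786 + j{\left(200,105 \right)} = 39786 + \left(4 - 12000\right) = 39786 - 11996 = 27790$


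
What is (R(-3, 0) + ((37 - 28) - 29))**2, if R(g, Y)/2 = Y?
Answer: 400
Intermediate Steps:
R(g, Y) = 2*Y
(R(-3, 0) + ((37 - 28) - 29))**2 = (2*0 + ((37 - 28) - 29))**2 = (0 + (9 - 29))**2 = (0 - 20)**2 = (-20)**2 = 400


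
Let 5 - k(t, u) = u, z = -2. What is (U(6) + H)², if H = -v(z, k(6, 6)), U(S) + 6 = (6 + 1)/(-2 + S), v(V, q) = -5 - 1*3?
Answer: 225/16 ≈ 14.063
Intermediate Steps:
k(t, u) = 5 - u
v(V, q) = -8 (v(V, q) = -5 - 3 = -8)
U(S) = -6 + 7/(-2 + S) (U(S) = -6 + (6 + 1)/(-2 + S) = -6 + 7/(-2 + S))
H = 8 (H = -1*(-8) = 8)
(U(6) + H)² = ((19 - 6*6)/(-2 + 6) + 8)² = ((19 - 36)/4 + 8)² = ((¼)*(-17) + 8)² = (-17/4 + 8)² = (15/4)² = 225/16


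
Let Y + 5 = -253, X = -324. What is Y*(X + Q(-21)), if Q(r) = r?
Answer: 89010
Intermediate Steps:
Y = -258 (Y = -5 - 253 = -258)
Y*(X + Q(-21)) = -258*(-324 - 21) = -258*(-345) = 89010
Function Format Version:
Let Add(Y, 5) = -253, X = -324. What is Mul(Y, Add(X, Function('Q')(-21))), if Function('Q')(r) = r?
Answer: 89010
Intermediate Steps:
Y = -258 (Y = Add(-5, -253) = -258)
Mul(Y, Add(X, Function('Q')(-21))) = Mul(-258, Add(-324, -21)) = Mul(-258, -345) = 89010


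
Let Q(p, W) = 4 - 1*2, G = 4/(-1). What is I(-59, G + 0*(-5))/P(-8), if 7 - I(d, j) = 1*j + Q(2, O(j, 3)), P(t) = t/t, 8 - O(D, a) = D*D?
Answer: 9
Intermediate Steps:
O(D, a) = 8 - D**2 (O(D, a) = 8 - D*D = 8 - D**2)
G = -4 (G = 4*(-1) = -4)
P(t) = 1
Q(p, W) = 2 (Q(p, W) = 4 - 2 = 2)
I(d, j) = 5 - j (I(d, j) = 7 - (1*j + 2) = 7 - (j + 2) = 7 - (2 + j) = 7 + (-2 - j) = 5 - j)
I(-59, G + 0*(-5))/P(-8) = (5 - (-4 + 0*(-5)))/1 = (5 - (-4 + 0))*1 = (5 - 1*(-4))*1 = (5 + 4)*1 = 9*1 = 9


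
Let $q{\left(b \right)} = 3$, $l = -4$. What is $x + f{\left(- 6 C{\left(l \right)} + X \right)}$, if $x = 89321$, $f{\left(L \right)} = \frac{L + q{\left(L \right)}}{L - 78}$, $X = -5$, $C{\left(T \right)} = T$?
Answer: $\frac{5269917}{59} \approx 89321.0$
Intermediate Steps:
$f{\left(L \right)} = \frac{3 + L}{-78 + L}$ ($f{\left(L \right)} = \frac{L + 3}{L - 78} = \frac{3 + L}{-78 + L}$)
$x + f{\left(- 6 C{\left(l \right)} + X \right)} = 89321 + \frac{3 - -19}{-78 - -19} = 89321 + \frac{3 + \left(24 - 5\right)}{-78 + \left(24 - 5\right)} = 89321 + \frac{3 + 19}{-78 + 19} = 89321 + \frac{1}{-59} \cdot 22 = 89321 - \frac{22}{59} = \frac{5269917}{59}$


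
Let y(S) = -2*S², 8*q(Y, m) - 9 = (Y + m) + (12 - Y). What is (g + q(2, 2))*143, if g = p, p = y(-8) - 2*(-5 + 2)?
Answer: -136279/8 ≈ -17035.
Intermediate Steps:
q(Y, m) = 21/8 + m/8 (q(Y, m) = 9/8 + ((Y + m) + (12 - Y))/8 = 9/8 + (12 + m)/8 = 9/8 + (3/2 + m/8) = 21/8 + m/8)
p = -122 (p = -2*(-8)² - 2*(-5 + 2) = -2*64 - 2*(-3) = -128 + 6 = -122)
g = -122
(g + q(2, 2))*143 = (-122 + (21/8 + (⅛)*2))*143 = (-122 + (21/8 + ¼))*143 = (-122 + 23/8)*143 = -953/8*143 = -136279/8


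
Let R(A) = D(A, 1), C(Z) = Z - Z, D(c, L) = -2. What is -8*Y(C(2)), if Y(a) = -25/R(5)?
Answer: -100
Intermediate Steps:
C(Z) = 0
R(A) = -2
Y(a) = 25/2 (Y(a) = -25/(-2) = -25*(-½) = 25/2)
-8*Y(C(2)) = -8*25/2 = -100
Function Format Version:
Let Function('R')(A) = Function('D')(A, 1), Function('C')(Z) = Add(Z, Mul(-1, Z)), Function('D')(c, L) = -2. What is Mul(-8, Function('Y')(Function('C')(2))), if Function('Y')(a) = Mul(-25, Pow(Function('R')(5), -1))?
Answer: -100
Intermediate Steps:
Function('C')(Z) = 0
Function('R')(A) = -2
Function('Y')(a) = Rational(25, 2) (Function('Y')(a) = Mul(-25, Pow(-2, -1)) = Mul(-25, Rational(-1, 2)) = Rational(25, 2))
Mul(-8, Function('Y')(Function('C')(2))) = Mul(-8, Rational(25, 2)) = -100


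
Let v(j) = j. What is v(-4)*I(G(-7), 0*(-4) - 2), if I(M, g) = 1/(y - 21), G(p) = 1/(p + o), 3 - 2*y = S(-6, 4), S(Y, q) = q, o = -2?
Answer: 8/43 ≈ 0.18605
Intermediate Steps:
y = -½ (y = 3/2 - ½*4 = 3/2 - 2 = -½ ≈ -0.50000)
G(p) = 1/(-2 + p) (G(p) = 1/(p - 2) = 1/(-2 + p))
I(M, g) = -2/43 (I(M, g) = 1/(-½ - 21) = 1/(-43/2) = -2/43)
v(-4)*I(G(-7), 0*(-4) - 2) = -4*(-2/43) = 8/43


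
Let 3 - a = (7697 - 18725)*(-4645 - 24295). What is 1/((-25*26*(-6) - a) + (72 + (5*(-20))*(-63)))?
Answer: 1/319160589 ≈ 3.1332e-9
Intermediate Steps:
a = -319150317 (a = 3 - (7697 - 18725)*(-4645 - 24295) = 3 - (-11028)*(-28940) = 3 - 1*319150320 = 3 - 319150320 = -319150317)
1/((-25*26*(-6) - a) + (72 + (5*(-20))*(-63))) = 1/((-25*26*(-6) - 1*(-319150317)) + (72 + (5*(-20))*(-63))) = 1/((-650*(-6) + 319150317) + (72 - 100*(-63))) = 1/((3900 + 319150317) + (72 + 6300)) = 1/(319154217 + 6372) = 1/319160589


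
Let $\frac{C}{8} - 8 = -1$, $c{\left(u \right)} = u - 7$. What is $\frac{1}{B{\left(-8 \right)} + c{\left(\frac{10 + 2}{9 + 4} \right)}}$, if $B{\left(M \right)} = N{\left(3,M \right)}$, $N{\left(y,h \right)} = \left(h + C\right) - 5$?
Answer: $\frac{13}{480} \approx 0.027083$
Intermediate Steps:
$c{\left(u \right)} = -7 + u$ ($c{\left(u \right)} = u - 7 = -7 + u$)
$C = 56$ ($C = 64 + 8 \left(-1\right) = 64 - 8 = 56$)
$N{\left(y,h \right)} = 51 + h$ ($N{\left(y,h \right)} = \left(h + 56\right) - 5 = \left(56 + h\right) - 5 = 51 + h$)
$B{\left(M \right)} = 51 + M$
$\frac{1}{B{\left(-8 \right)} + c{\left(\frac{10 + 2}{9 + 4} \right)}} = \frac{1}{\left(51 - 8\right) - \left(7 - \frac{10 + 2}{9 + 4}\right)} = \frac{1}{43 - \left(7 - \frac{12}{13}\right)} = \frac{1}{43 + \left(-7 + 12 \cdot \frac{1}{13}\right)} = \frac{1}{43 + \left(-7 + \frac{12}{13}\right)} = \frac{1}{43 - \frac{79}{13}} = \frac{1}{\frac{480}{13}} = \frac{13}{480}$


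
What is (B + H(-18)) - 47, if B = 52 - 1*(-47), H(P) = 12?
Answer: 64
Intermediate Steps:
B = 99 (B = 52 + 47 = 99)
(B + H(-18)) - 47 = (99 + 12) - 47 = 111 - 47 = 64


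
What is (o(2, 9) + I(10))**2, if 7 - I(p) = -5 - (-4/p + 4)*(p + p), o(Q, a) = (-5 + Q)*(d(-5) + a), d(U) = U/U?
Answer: 2916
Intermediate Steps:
d(U) = 1
o(Q, a) = (1 + a)*(-5 + Q) (o(Q, a) = (-5 + Q)*(1 + a) = (1 + a)*(-5 + Q))
I(p) = 12 + 2*p*(4 - 4/p) (I(p) = 7 - (-5 - (-4/p + 4)*(p + p)) = 7 - (-5 - (4 - 4/p)*2*p) = 7 - (-5 - 2*p*(4 - 4/p)) = 7 + (5 + 2*p*(4 - 4/p)) = 12 + 2*p*(4 - 4/p))
(o(2, 9) + I(10))**2 = ((-5 + 2 - 5*9 + 2*9) + (4 + 8*10))**2 = ((-5 + 2 - 45 + 18) + (4 + 80))**2 = (-30 + 84)**2 = 54**2 = 2916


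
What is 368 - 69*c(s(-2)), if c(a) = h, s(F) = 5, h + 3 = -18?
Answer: 1817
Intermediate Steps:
h = -21 (h = -3 - 18 = -21)
c(a) = -21
368 - 69*c(s(-2)) = 368 - 69*(-21) = 368 + 1449 = 1817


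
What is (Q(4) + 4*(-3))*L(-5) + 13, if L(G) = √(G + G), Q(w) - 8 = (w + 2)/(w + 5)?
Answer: 13 - 10*I*√10/3 ≈ 13.0 - 10.541*I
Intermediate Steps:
Q(w) = 8 + (2 + w)/(5 + w) (Q(w) = 8 + (w + 2)/(w + 5) = 8 + (2 + w)/(5 + w))
L(G) = √2*√G (L(G) = √(2*G) = √2*√G)
(Q(4) + 4*(-3))*L(-5) + 13 = (3*(14 + 3*4)/(5 + 4) + 4*(-3))*(√2*√(-5)) + 13 = (3*(14 + 12)/9 - 12)*(√2*(I*√5)) + 13 = (3*(⅑)*26 - 12)*(I*√10) + 13 = (26/3 - 12)*(I*√10) + 13 = -10*I*√10/3 + 13 = 13 - 10*I*√10/3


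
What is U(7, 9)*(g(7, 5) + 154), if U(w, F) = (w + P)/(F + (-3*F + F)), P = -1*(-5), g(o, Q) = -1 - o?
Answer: -584/3 ≈ -194.67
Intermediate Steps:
P = 5
U(w, F) = -(5 + w)/F (U(w, F) = (w + 5)/(F + (-3*F + F)) = (5 + w)/(F - 2*F) = (5 + w)/((-F)) = (5 + w)*(-1/F) = -(5 + w)/F)
U(7, 9)*(g(7, 5) + 154) = ((-5 - 1*7)/9)*((-1 - 1*7) + 154) = ((-5 - 7)/9)*((-1 - 7) + 154) = ((⅑)*(-12))*(-8 + 154) = -4/3*146 = -584/3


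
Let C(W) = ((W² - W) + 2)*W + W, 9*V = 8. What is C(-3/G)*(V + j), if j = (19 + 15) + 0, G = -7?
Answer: 14130/343 ≈ 41.195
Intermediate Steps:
V = 8/9 (V = (⅑)*8 = 8/9 ≈ 0.88889)
j = 34 (j = 34 + 0 = 34)
C(W) = W + W*(2 + W² - W) (C(W) = (2 + W² - W)*W + W = W*(2 + W² - W) + W = W + W*(2 + W² - W))
C(-3/G)*(V + j) = ((-3/(-7))*(3 + (-3/(-7))² - (-3)/(-7)))*(8/9 + 34) = ((-3*(-⅐))*(3 + (-3*(-⅐))² - (-3)*(-1)/7))*(314/9) = (3*(3 + (3/7)² - 1*3/7)/7)*(314/9) = (3*(3 + 9/49 - 3/7)/7)*(314/9) = ((3/7)*(135/49))*(314/9) = (405/343)*(314/9) = 14130/343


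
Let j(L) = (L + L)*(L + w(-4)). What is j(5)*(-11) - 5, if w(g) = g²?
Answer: -2315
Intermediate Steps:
j(L) = 2*L*(16 + L) (j(L) = (L + L)*(L + (-4)²) = (2*L)*(L + 16) = (2*L)*(16 + L) = 2*L*(16 + L))
j(5)*(-11) - 5 = (2*5*(16 + 5))*(-11) - 5 = (2*5*21)*(-11) - 5 = 210*(-11) - 5 = -2310 - 5 = -2315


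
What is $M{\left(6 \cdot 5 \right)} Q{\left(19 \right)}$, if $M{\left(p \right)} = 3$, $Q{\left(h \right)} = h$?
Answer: $57$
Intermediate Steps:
$M{\left(6 \cdot 5 \right)} Q{\left(19 \right)} = 3 \cdot 19 = 57$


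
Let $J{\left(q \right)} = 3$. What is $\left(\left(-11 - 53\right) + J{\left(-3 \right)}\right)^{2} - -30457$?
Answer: $34178$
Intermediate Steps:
$\left(\left(-11 - 53\right) + J{\left(-3 \right)}\right)^{2} - -30457 = \left(\left(-11 - 53\right) + 3\right)^{2} - -30457 = \left(\left(-11 - 53\right) + 3\right)^{2} + 30457 = \left(-64 + 3\right)^{2} + 30457 = \left(-61\right)^{2} + 30457 = 3721 + 30457 = 34178$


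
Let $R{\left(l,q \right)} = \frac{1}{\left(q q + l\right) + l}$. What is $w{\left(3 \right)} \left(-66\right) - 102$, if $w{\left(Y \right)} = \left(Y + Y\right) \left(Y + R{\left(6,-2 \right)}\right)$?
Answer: $- \frac{5259}{4} \approx -1314.8$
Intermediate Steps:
$R{\left(l,q \right)} = \frac{1}{q^{2} + 2 l}$ ($R{\left(l,q \right)} = \frac{1}{\left(q^{2} + l\right) + l} = \frac{1}{\left(l + q^{2}\right) + l} = \frac{1}{q^{2} + 2 l}$)
$w{\left(Y \right)} = 2 Y \left(\frac{1}{16} + Y\right)$ ($w{\left(Y \right)} = \left(Y + Y\right) \left(Y + \frac{1}{\left(-2\right)^{2} + 2 \cdot 6}\right) = 2 Y \left(Y + \frac{1}{4 + 12}\right) = 2 Y \left(Y + \frac{1}{16}\right) = 2 Y \left(\frac{1}{16} + Y\right)$)
$w{\left(3 \right)} \left(-66\right) - 102 = \frac{1}{8} \cdot 3 \left(1 + 16 \cdot 3\right) \left(-66\right) - 102 = \frac{1}{8} \cdot 3 \left(1 + 48\right) \left(-66\right) - 102 = \frac{1}{8} \cdot 3 \cdot 49 \left(-66\right) - 102 = \frac{147}{8} \left(-66\right) - 102 = - \frac{4851}{4} - 102 = - \frac{5259}{4}$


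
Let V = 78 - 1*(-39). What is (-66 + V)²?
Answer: 2601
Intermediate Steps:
V = 117 (V = 78 + 39 = 117)
(-66 + V)² = (-66 + 117)² = 51² = 2601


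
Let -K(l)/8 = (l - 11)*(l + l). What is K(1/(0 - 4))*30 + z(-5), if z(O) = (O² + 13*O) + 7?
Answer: -1383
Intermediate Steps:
K(l) = -16*l*(-11 + l) (K(l) = -8*(l - 11)*(l + l) = -8*(-11 + l)*2*l = -16*l*(-11 + l))
z(O) = 7 + O² + 13*O
K(1/(0 - 4))*30 + z(-5) = (16*(11 - 1/(0 - 4))/(0 - 4))*30 + (7 + (-5)² + 13*(-5)) = (16*(11 - 1/(-4))/(-4))*30 + (7 + 25 - 65) = (16*(-¼)*(11 - 1*(-¼)))*30 - 33 = (16*(-¼)*(11 + ¼))*30 - 33 = (16*(-¼)*(45/4))*30 - 33 = -45*30 - 33 = -1350 - 33 = -1383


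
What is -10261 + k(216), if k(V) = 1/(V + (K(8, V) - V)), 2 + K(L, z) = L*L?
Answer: -636181/62 ≈ -10261.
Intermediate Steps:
K(L, z) = -2 + L² (K(L, z) = -2 + L*L = -2 + L²)
k(V) = 1/62 (k(V) = 1/(V + ((-2 + 8²) - V)) = 1/(V + ((-2 + 64) - V)) = 1/(V + (62 - V)) = 1/62)
-10261 + k(216) = -10261 + 1/62 = -636181/62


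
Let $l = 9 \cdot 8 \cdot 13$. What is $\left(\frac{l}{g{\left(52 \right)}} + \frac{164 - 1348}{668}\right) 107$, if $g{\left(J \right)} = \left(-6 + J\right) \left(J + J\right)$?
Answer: $- \frac{1296091}{7682} \approx -168.72$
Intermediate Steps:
$g{\left(J \right)} = 2 J \left(-6 + J\right)$ ($g{\left(J \right)} = \left(-6 + J\right) 2 J = 2 J \left(-6 + J\right)$)
$l = 936$ ($l = 72 \cdot 13 = 936$)
$\left(\frac{l}{g{\left(52 \right)}} + \frac{164 - 1348}{668}\right) 107 = \left(\frac{936}{2 \cdot 52 \left(-6 + 52\right)} + \frac{164 - 1348}{668}\right) 107 = \left(\frac{936}{2 \cdot 52 \cdot 46} - \frac{296}{167}\right) 107 = \left(\frac{936}{4784} - \frac{296}{167}\right) 107 = \left(936 \cdot \frac{1}{4784} - \frac{296}{167}\right) 107 = \left(\frac{9}{46} - \frac{296}{167}\right) 107 = \left(- \frac{12113}{7682}\right) 107 = - \frac{1296091}{7682}$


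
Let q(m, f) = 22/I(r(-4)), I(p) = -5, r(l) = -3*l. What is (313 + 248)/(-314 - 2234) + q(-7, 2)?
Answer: -58861/12740 ≈ -4.6202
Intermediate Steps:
q(m, f) = -22/5 (q(m, f) = 22/(-5) = 22*(-1/5) = -22/5)
(313 + 248)/(-314 - 2234) + q(-7, 2) = (313 + 248)/(-314 - 2234) - 22/5 = 561/(-2548) - 22/5 = 561*(-1/2548) - 22/5 = -561/2548 - 22/5 = -58861/12740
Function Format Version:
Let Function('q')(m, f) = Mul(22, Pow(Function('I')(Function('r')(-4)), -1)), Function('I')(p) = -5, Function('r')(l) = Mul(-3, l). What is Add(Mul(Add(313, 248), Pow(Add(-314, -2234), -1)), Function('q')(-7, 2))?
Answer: Rational(-58861, 12740) ≈ -4.6202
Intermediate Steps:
Function('q')(m, f) = Rational(-22, 5) (Function('q')(m, f) = Mul(22, Pow(-5, -1)) = Mul(22, Rational(-1, 5)) = Rational(-22, 5))
Add(Mul(Add(313, 248), Pow(Add(-314, -2234), -1)), Function('q')(-7, 2)) = Add(Mul(Add(313, 248), Pow(Add(-314, -2234), -1)), Rational(-22, 5)) = Add(Mul(561, Pow(-2548, -1)), Rational(-22, 5)) = Add(Mul(561, Rational(-1, 2548)), Rational(-22, 5)) = Add(Rational(-561, 2548), Rational(-22, 5)) = Rational(-58861, 12740)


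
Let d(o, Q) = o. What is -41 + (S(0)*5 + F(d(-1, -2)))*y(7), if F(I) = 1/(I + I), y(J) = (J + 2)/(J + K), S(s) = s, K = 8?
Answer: -413/10 ≈ -41.300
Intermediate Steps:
y(J) = (2 + J)/(8 + J) (y(J) = (J + 2)/(J + 8) = (2 + J)/(8 + J))
F(I) = 1/(2*I)
-41 + (S(0)*5 + F(d(-1, -2)))*y(7) = -41 + (0*5 + (½)/(-1))*((2 + 7)/(8 + 7)) = -41 + (0 + (½)*(-1))*(9/15) = -41 + (0 - ½)*((1/15)*9) = -41 - ½*⅗ = -41 - 3/10 = -413/10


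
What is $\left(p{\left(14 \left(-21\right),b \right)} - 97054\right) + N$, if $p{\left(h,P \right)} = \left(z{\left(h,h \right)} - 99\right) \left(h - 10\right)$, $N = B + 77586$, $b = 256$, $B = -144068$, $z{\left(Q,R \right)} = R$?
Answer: $-44064$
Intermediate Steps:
$N = -66482$ ($N = -144068 + 77586 = -66482$)
$p{\left(h,P \right)} = \left(-99 + h\right) \left(-10 + h\right)$ ($p{\left(h,P \right)} = \left(h - 99\right) \left(h - 10\right) = \left(-99 + h\right) \left(-10 + h\right)$)
$\left(p{\left(14 \left(-21\right),b \right)} - 97054\right) + N = \left(\left(990 + \left(14 \left(-21\right)\right)^{2} - 109 \cdot 14 \left(-21\right)\right) - 97054\right) - 66482 = \left(\left(990 + \left(-294\right)^{2} - -32046\right) - 97054\right) - 66482 = \left(\left(990 + 86436 + 32046\right) - 97054\right) - 66482 = \left(119472 - 97054\right) - 66482 = 22418 - 66482 = -44064$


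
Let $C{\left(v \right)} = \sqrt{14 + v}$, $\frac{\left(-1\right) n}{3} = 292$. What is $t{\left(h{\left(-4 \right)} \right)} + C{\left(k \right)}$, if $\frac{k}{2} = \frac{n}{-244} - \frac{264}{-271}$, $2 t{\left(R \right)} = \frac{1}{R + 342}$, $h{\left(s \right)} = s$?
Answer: $\frac{1}{676} + \frac{2 \sqrt{1580115635}}{16531} \approx 4.8107$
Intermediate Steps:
$n = -876$ ($n = \left(-3\right) 292 = -876$)
$t{\left(R \right)} = \frac{1}{2 \left(342 + R\right)}$ ($t{\left(R \right)} = \frac{1}{2 \left(R + 342\right)} = \frac{1}{2 \left(342 + R\right)}$)
$k = \frac{150906}{16531}$ ($k = 2 \left(- \frac{876}{-244} - \frac{264}{-271}\right) = 2 \left(\left(-876\right) \left(- \frac{1}{244}\right) - - \frac{264}{271}\right) = 2 \left(\frac{219}{61} + \frac{264}{271}\right) = 2 \cdot \frac{75453}{16531} = \frac{150906}{16531} \approx 9.1287$)
$t{\left(h{\left(-4 \right)} \right)} + C{\left(k \right)} = \frac{1}{2 \left(342 - 4\right)} + \sqrt{14 + \frac{150906}{16531}} = \frac{1}{2 \cdot 338} + \sqrt{\frac{382340}{16531}} = \frac{1}{2} \cdot \frac{1}{338} + \frac{2 \sqrt{1580115635}}{16531} = \frac{1}{676} + \frac{2 \sqrt{1580115635}}{16531}$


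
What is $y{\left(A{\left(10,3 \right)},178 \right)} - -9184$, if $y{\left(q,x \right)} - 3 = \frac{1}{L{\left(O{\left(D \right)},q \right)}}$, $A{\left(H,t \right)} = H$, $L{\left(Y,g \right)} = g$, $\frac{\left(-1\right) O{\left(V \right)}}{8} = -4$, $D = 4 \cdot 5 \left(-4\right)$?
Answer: $\frac{91871}{10} \approx 9187.1$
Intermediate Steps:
$D = -80$ ($D = 20 \left(-4\right) = -80$)
$O{\left(V \right)} = 32$ ($O{\left(V \right)} = \left(-8\right) \left(-4\right) = 32$)
$y{\left(q,x \right)} = 3 + \frac{1}{q}$
$y{\left(A{\left(10,3 \right)},178 \right)} - -9184 = \left(3 + \frac{1}{10}\right) - -9184 = \left(3 + \frac{1}{10}\right) + 9184 = \frac{31}{10} + 9184 = \frac{91871}{10}$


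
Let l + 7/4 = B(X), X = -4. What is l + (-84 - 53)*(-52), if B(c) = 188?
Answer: 29241/4 ≈ 7310.3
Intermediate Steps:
l = 745/4 (l = -7/4 + 188 = 745/4 ≈ 186.25)
l + (-84 - 53)*(-52) = 745/4 + (-84 - 53)*(-52) = 745/4 - 137*(-52) = 745/4 + 7124 = 29241/4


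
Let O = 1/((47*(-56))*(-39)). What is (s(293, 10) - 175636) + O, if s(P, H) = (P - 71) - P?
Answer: -18035972135/102648 ≈ -1.7571e+5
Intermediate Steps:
s(P, H) = -71 (s(P, H) = (-71 + P) - P = -71)
O = 1/102648 (O = 1/(-2632*(-39)) = 1/102648 ≈ 9.7420e-6)
(s(293, 10) - 175636) + O = (-71 - 175636) + 1/102648 = -175707 + 1/102648 = -18035972135/102648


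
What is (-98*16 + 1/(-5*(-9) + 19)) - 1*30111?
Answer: -2027455/64 ≈ -31679.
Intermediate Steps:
(-98*16 + 1/(-5*(-9) + 19)) - 1*30111 = (-1568 + 1/(45 + 19)) - 30111 = (-1568 + 1/64) - 30111 = -100351/64 - 30111 = -2027455/64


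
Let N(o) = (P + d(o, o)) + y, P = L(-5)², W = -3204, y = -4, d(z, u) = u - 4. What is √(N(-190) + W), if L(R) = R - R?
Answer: 9*I*√42 ≈ 58.327*I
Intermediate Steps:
L(R) = 0
d(z, u) = -4 + u
P = 0 (P = 0² = 0)
N(o) = -8 + o (N(o) = (0 + (-4 + o)) - 4 = (-4 + o) - 4 = -8 + o)
√(N(-190) + W) = √((-8 - 190) - 3204) = √(-198 - 3204) = √(-3402) = 9*I*√42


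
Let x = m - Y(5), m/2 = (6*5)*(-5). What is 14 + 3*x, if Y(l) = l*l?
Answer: -961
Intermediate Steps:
Y(l) = l²
m = -300 (m = 2*((6*5)*(-5)) = 2*(30*(-5)) = 2*(-150) = -300)
x = -325 (x = -300 - 1*5² = -300 - 1*25 = -300 - 25 = -325)
14 + 3*x = 14 + 3*(-325) = 14 - 975 = -961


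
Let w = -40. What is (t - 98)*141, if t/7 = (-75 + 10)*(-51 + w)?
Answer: 5824287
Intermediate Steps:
t = 41405 (t = 7*((-75 + 10)*(-51 - 40)) = 7*(-65*(-91)) = 7*5915 = 41405)
(t - 98)*141 = (41405 - 98)*141 = 41307*141 = 5824287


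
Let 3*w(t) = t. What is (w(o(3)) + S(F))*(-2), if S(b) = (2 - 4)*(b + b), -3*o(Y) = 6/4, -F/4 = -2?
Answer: 193/3 ≈ 64.333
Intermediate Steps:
F = 8 (F = -4*(-2) = 8)
o(Y) = -1/2 (o(Y) = -2/4 = -1/3*3/2 = -1/2)
w(t) = t/3
S(b) = -4*b
(w(o(3)) + S(F))*(-2) = ((1/3)*(-1/2) - 4*8)*(-2) = (-1/6 - 32)*(-2) = -193/6*(-2) = 193/3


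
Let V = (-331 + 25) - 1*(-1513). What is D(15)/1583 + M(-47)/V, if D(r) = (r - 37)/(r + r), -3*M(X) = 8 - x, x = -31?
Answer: -321962/28660215 ≈ -0.011234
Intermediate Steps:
M(X) = -13 (M(X) = -(8 - 1*(-31))/3 = -(8 + 31)/3 = -1/3*39 = -13)
V = 1207 (V = -306 + 1513 = 1207)
D(r) = (-37 + r)/(2*r) (D(r) = (-37 + r)/((2*r)) = (-37 + r)*(1/(2*r)) = (-37 + r)/(2*r))
D(15)/1583 + M(-47)/V = ((1/2)*(-37 + 15)/15)/1583 - 13/1207 = ((1/2)*(1/15)*(-22))*(1/1583) - 13*1/1207 = -11/15*1/1583 - 13/1207 = -11/23745 - 13/1207 = -321962/28660215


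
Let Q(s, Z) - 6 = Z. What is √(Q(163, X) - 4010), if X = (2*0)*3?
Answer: 2*I*√1001 ≈ 63.277*I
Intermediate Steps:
X = 0 (X = 0*3 = 0)
Q(s, Z) = 6 + Z
√(Q(163, X) - 4010) = √((6 + 0) - 4010) = √(6 - 4010) = √(-4004) = 2*I*√1001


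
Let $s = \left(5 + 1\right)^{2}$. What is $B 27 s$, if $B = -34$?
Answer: $-33048$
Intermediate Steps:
$s = 36$ ($s = 6^{2} = 36$)
$B 27 s = \left(-34\right) 27 \cdot 36 = \left(-918\right) 36 = -33048$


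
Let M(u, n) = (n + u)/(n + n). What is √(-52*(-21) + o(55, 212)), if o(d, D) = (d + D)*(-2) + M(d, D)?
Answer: √25107054/212 ≈ 23.635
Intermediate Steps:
M(u, n) = (n + u)/(2*n) (M(u, n) = (n + u)/((2*n)) = (n + u)*(1/(2*n)) = (n + u)/(2*n))
o(d, D) = -2*D - 2*d + (D + d)/(2*D) (o(d, D) = (d + D)*(-2) + (D + d)/(2*D) = (D + d)*(-2) + (D + d)/(2*D) = (-2*D - 2*d) + (D + d)/(2*D) = -2*D - 2*d + (D + d)/(2*D))
√(-52*(-21) + o(55, 212)) = √(-52*(-21) + (½)*(212 + 55 - 4*212*(212 + 55))/212) = √(1092 + (½)*(1/212)*(212 + 55 - 4*212*267)) = √(1092 + (½)*(1/212)*(212 + 55 - 226416)) = √(1092 + (½)*(1/212)*(-226149)) = √(1092 - 226149/424) = √(236859/424) = √25107054/212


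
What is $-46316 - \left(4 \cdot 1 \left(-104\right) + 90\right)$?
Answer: $-45990$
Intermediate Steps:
$-46316 - \left(4 \cdot 1 \left(-104\right) + 90\right) = -46316 - \left(4 \left(-104\right) + 90\right) = -46316 - \left(-416 + 90\right) = -46316 - -326 = -46316 + 326 = -45990$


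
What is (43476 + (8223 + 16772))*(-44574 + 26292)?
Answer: -1251786822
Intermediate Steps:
(43476 + (8223 + 16772))*(-44574 + 26292) = (43476 + 24995)*(-18282) = 68471*(-18282) = -1251786822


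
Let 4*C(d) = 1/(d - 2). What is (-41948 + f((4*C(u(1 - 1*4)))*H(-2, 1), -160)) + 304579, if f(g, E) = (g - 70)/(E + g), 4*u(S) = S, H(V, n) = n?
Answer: 25737881/98 ≈ 2.6263e+5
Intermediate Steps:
u(S) = S/4
C(d) = 1/(4*(-2 + d)) (C(d) = 1/(4*(d - 2)) = 1/(4*(-2 + d)))
f(g, E) = (-70 + g)/(E + g)
(-41948 + f((4*C(u(1 - 1*4)))*H(-2, 1), -160)) + 304579 = (-41948 + (-70 + (4*(1/(4*(-2 + (1 - 1*4)/4))))*1)/(-160 + (4*(1/(4*(-2 + (1 - 1*4)/4))))*1)) + 304579 = (-41948 + (-70 + (4*(1/(4*(-2 + (1 - 4)/4))))*1)/(-160 + (4*(1/(4*(-2 + (1 - 4)/4))))*1)) + 304579 = (-41948 + (-70 + (4*(1/(4*(-2 + (¼)*(-3)))))*1)/(-160 + (4*(1/(4*(-2 + (¼)*(-3)))))*1)) + 304579 = (-41948 + (-70 + (4*(1/(4*(-2 - ¾))))*1)/(-160 + (4*(1/(4*(-2 - ¾))))*1)) + 304579 = (-41948 + (-70 + (4*(1/(4*(-11/4))))*1)/(-160 + (4*(1/(4*(-11/4))))*1)) + 304579 = (-41948 + (-70 + (4*((¼)*(-4/11)))*1)/(-160 + (4*((¼)*(-4/11)))*1)) + 304579 = (-41948 + (-70 + (4*(-1/11))*1)/(-160 + (4*(-1/11))*1)) + 304579 = (-41948 + (-70 - 4/11*1)/(-160 - 4/11*1)) + 304579 = (-41948 + (-70 - 4/11)/(-160 - 4/11)) + 304579 = (-41948 - 774/11/(-1764/11)) + 304579 = (-41948 - 11/1764*(-774/11)) + 304579 = (-41948 + 43/98) + 304579 = -4110861/98 + 304579 = 25737881/98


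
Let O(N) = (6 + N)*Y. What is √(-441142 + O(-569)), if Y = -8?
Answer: I*√436638 ≈ 660.79*I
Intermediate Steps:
O(N) = -48 - 8*N (O(N) = (6 + N)*(-8) = -48 - 8*N)
√(-441142 + O(-569)) = √(-441142 + (-48 - 8*(-569))) = √(-441142 + (-48 + 4552)) = √(-441142 + 4504) = √(-436638) = I*√436638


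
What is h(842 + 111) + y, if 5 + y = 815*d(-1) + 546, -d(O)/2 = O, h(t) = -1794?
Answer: 377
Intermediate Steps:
d(O) = -2*O
y = 2171 (y = -5 + (815*(-2*(-1)) + 546) = -5 + (815*2 + 546) = -5 + (1630 + 546) = -5 + 2176 = 2171)
h(842 + 111) + y = -1794 + 2171 = 377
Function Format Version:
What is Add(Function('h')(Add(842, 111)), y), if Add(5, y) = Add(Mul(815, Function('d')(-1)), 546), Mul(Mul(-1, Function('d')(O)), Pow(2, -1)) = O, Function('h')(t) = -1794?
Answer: 377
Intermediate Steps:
Function('d')(O) = Mul(-2, O)
y = 2171 (y = Add(-5, Add(Mul(815, Mul(-2, -1)), 546)) = Add(-5, Add(Mul(815, 2), 546)) = Add(-5, Add(1630, 546)) = Add(-5, 2176) = 2171)
Add(Function('h')(Add(842, 111)), y) = Add(-1794, 2171) = 377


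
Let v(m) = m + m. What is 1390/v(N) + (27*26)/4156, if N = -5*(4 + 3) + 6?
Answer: -1434031/60262 ≈ -23.797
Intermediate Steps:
N = -29 (N = -5*7 + 6 = -35 + 6 = -29)
v(m) = 2*m
1390/v(N) + (27*26)/4156 = 1390/((2*(-29))) + (27*26)/4156 = 1390/(-58) + 702*(1/4156) = 1390*(-1/58) + 351/2078 = -695/29 + 351/2078 = -1434031/60262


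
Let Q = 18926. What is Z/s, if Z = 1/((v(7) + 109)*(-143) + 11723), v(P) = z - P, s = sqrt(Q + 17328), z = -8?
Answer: -sqrt(36254)/62320626 ≈ -3.0552e-6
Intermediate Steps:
s = sqrt(36254) (s = sqrt(18926 + 17328) = sqrt(36254) ≈ 190.40)
v(P) = -8 - P
Z = -1/1719 (Z = 1/(((-8 - 1*7) + 109)*(-143) + 11723) = 1/(((-8 - 7) + 109)*(-143) + 11723) = 1/((-15 + 109)*(-143) + 11723) = 1/(94*(-143) + 11723) = 1/(-13442 + 11723) = 1/(-1719) = -1/1719 ≈ -0.00058173)
Z/s = -sqrt(36254)/36254/1719 = -sqrt(36254)/62320626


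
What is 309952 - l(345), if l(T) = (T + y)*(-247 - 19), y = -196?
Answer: 349586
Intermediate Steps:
l(T) = 52136 - 266*T (l(T) = (T - 196)*(-247 - 19) = (-196 + T)*(-266) = 52136 - 266*T)
309952 - l(345) = 309952 - (52136 - 266*345) = 309952 - (52136 - 91770) = 309952 - 1*(-39634) = 309952 + 39634 = 349586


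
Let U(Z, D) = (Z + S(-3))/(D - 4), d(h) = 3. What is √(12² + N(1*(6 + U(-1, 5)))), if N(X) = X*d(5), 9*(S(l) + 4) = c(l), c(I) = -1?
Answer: 2*√330/3 ≈ 12.111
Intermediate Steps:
S(l) = -37/9 (S(l) = -4 + (⅑)*(-1) = -4 - ⅑ = -37/9)
U(Z, D) = (-37/9 + Z)/(-4 + D) (U(Z, D) = (Z - 37/9)/(D - 4) = (-37/9 + Z)/(-4 + D))
N(X) = 3*X (N(X) = X*3 = 3*X)
√(12² + N(1*(6 + U(-1, 5)))) = √(12² + 3*(1*(6 + (-37/9 - 1)/(-4 + 5)))) = √(144 + 3*(1*(6 - 46/9/1))) = √(144 + 3*(1*(6 + 1*(-46/9)))) = √(144 + 3*(1*(6 - 46/9))) = √(144 + 3*(1*(8/9))) = √(144 + 3*(8/9)) = √(144 + 8/3) = √(440/3) = 2*√330/3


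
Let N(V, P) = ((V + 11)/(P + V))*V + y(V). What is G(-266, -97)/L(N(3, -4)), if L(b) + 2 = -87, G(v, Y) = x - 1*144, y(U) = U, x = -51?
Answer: 195/89 ≈ 2.1910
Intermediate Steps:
G(v, Y) = -195 (G(v, Y) = -51 - 1*144 = -51 - 144 = -195)
N(V, P) = V + V*(11 + V)/(P + V) (N(V, P) = ((V + 11)/(P + V))*V + V = ((11 + V)/(P + V))*V + V = V*(11 + V)/(P + V) + V = V + V*(11 + V)/(P + V))
L(b) = -89 (L(b) = -2 - 87 = -89)
G(-266, -97)/L(N(3, -4)) = -195/(-89) = -195*(-1/89) = 195/89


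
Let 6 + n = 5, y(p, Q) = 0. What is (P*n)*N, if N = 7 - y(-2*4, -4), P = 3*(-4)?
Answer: 84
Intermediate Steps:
n = -1 (n = -6 + 5 = -1)
P = -12
N = 7 (N = 7 - 1*0 = 7 + 0 = 7)
(P*n)*N = -12*(-1)*7 = 12*7 = 84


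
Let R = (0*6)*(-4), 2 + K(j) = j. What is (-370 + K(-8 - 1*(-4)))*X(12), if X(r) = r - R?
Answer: -4512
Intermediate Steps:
K(j) = -2 + j
R = 0 (R = 0*(-4) = 0)
X(r) = r (X(r) = r - 1*0 = r + 0 = r)
(-370 + K(-8 - 1*(-4)))*X(12) = (-370 + (-2 + (-8 - 1*(-4))))*12 = (-370 + (-2 + (-8 + 4)))*12 = (-370 + (-2 - 4))*12 = (-370 - 6)*12 = -376*12 = -4512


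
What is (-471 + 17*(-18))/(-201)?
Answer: 259/67 ≈ 3.8657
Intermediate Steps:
(-471 + 17*(-18))/(-201) = -(-471 - 306)/201 = -1/201*(-777) = 259/67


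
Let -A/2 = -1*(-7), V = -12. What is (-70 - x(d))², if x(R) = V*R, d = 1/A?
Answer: 246016/49 ≈ 5020.7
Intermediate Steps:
A = -14 (A = -(-2)*(-7) = -2*7 = -14)
d = -1/14 (d = 1/(-14) = -1/14 ≈ -0.071429)
x(R) = -12*R
(-70 - x(d))² = (-70 - (-12)*(-1)/14)² = (-70 - 1*6/7)² = (-70 - 6/7)² = (-496/7)² = 246016/49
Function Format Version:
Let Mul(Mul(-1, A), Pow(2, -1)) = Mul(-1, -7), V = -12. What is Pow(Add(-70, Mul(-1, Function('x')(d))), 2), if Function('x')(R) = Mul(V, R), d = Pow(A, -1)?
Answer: Rational(246016, 49) ≈ 5020.7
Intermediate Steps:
A = -14 (A = Mul(-2, Mul(-1, -7)) = Mul(-2, 7) = -14)
d = Rational(-1, 14) (d = Pow(-14, -1) = Rational(-1, 14) ≈ -0.071429)
Function('x')(R) = Mul(-12, R)
Pow(Add(-70, Mul(-1, Function('x')(d))), 2) = Pow(Add(-70, Mul(-1, Mul(-12, Rational(-1, 14)))), 2) = Pow(Add(-70, Mul(-1, Rational(6, 7))), 2) = Pow(Add(-70, Rational(-6, 7)), 2) = Pow(Rational(-496, 7), 2) = Rational(246016, 49)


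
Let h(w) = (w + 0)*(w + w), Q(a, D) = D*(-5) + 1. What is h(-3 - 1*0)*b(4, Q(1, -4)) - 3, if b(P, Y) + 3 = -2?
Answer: -93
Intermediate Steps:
Q(a, D) = 1 - 5*D (Q(a, D) = -5*D + 1 = 1 - 5*D)
b(P, Y) = -5 (b(P, Y) = -3 - 2 = -5)
h(w) = 2*w² (h(w) = w*(2*w) = 2*w²)
h(-3 - 1*0)*b(4, Q(1, -4)) - 3 = (2*(-3 - 1*0)²)*(-5) - 3 = (2*(-3 + 0)²)*(-5) - 3 = (2*(-3)²)*(-5) - 3 = (2*9)*(-5) - 3 = 18*(-5) - 3 = -90 - 3 = -93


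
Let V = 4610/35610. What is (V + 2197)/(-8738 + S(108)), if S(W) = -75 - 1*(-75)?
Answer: -230117/915177 ≈ -0.25145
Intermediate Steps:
S(W) = 0 (S(W) = -75 + 75 = 0)
V = 461/3561 (V = 4610*(1/35610) = 461/3561 ≈ 0.12946)
(V + 2197)/(-8738 + S(108)) = (461/3561 + 2197)/(-8738 + 0) = (7823978/3561)/(-8738) = (7823978/3561)*(-1/8738) = -230117/915177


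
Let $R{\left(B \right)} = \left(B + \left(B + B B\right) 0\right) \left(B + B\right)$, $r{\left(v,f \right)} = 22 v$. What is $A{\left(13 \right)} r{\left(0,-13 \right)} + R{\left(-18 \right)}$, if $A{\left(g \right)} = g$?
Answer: $648$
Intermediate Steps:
$R{\left(B \right)} = 2 B^{2}$ ($R{\left(B \right)} = \left(B + \left(B + B^{2}\right) 0\right) 2 B = \left(B + 0\right) 2 B = B 2 B = 2 B^{2}$)
$A{\left(13 \right)} r{\left(0,-13 \right)} + R{\left(-18 \right)} = 13 \cdot 22 \cdot 0 + 2 \left(-18\right)^{2} = 13 \cdot 0 + 2 \cdot 324 = 0 + 648 = 648$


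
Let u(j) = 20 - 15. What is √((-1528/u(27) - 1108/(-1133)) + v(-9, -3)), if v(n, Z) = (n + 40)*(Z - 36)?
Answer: 3*I*√5397277765/5665 ≈ 38.905*I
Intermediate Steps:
v(n, Z) = (-36 + Z)*(40 + n) (v(n, Z) = (40 + n)*(-36 + Z) = (-36 + Z)*(40 + n))
u(j) = 5
√((-1528/u(27) - 1108/(-1133)) + v(-9, -3)) = √((-1528/5 - 1108/(-1133)) + (-1440 - 36*(-9) + 40*(-3) - 3*(-9))) = √((-1528*⅕ - 1108*(-1/1133)) + (-1440 + 324 - 120 + 27)) = √((-1528/5 + 1108/1133) - 1209) = √(-1725684/5665 - 1209) = √(-8574669/5665) = 3*I*√5397277765/5665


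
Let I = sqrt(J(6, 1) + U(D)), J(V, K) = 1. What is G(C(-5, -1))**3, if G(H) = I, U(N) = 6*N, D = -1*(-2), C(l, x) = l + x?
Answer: 13*sqrt(13) ≈ 46.872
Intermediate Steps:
D = 2
I = sqrt(13) (I = sqrt(1 + 6*2) = sqrt(1 + 12) = sqrt(13) ≈ 3.6056)
G(H) = sqrt(13)
G(C(-5, -1))**3 = (sqrt(13))**3 = 13*sqrt(13)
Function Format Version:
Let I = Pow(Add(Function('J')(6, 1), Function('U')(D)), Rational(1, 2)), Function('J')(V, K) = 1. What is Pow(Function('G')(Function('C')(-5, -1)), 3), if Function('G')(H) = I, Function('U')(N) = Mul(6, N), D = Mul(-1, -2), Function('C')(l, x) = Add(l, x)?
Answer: Mul(13, Pow(13, Rational(1, 2))) ≈ 46.872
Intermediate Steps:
D = 2
I = Pow(13, Rational(1, 2)) (I = Pow(Add(1, Mul(6, 2)), Rational(1, 2)) = Pow(Add(1, 12), Rational(1, 2)) = Pow(13, Rational(1, 2)) ≈ 3.6056)
Function('G')(H) = Pow(13, Rational(1, 2))
Pow(Function('G')(Function('C')(-5, -1)), 3) = Pow(Pow(13, Rational(1, 2)), 3) = Mul(13, Pow(13, Rational(1, 2)))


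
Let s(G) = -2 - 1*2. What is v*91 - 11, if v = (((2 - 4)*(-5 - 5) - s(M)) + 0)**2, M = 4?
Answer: 52405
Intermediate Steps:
s(G) = -4 (s(G) = -2 - 2 = -4)
v = 576 (v = (((2 - 4)*(-5 - 5) - 1*(-4)) + 0)**2 = ((-2*(-10) + 4) + 0)**2 = ((20 + 4) + 0)**2 = (24 + 0)**2 = 24**2 = 576)
v*91 - 11 = 576*91 - 11 = 52416 - 11 = 52405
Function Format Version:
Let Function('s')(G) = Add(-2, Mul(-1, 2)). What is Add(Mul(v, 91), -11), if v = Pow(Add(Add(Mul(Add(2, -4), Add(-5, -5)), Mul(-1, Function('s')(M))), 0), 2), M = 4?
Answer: 52405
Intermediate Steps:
Function('s')(G) = -4 (Function('s')(G) = Add(-2, -2) = -4)
v = 576 (v = Pow(Add(Add(Mul(Add(2, -4), Add(-5, -5)), Mul(-1, -4)), 0), 2) = Pow(Add(Add(Mul(-2, -10), 4), 0), 2) = Pow(Add(Add(20, 4), 0), 2) = Pow(Add(24, 0), 2) = Pow(24, 2) = 576)
Add(Mul(v, 91), -11) = Add(Mul(576, 91), -11) = Add(52416, -11) = 52405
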